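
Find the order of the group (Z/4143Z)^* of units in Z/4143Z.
|(Z/4143Z)^*| = 2760

(Z/4143Z)^* consists of the classes a with gcd(a, 4143) = 1, so its order is φ(4143). φ is multiplicative, with φ(p^e) = p^e − p^(e−1). Factorise 4143 = 3 · 1381. Then
  φ(4143) = (3 − 1) · (1381 − 1) = 2 · 1380 = 2760.
Thus |(Z/4143Z)^*| = 2760.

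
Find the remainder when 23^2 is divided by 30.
19

Use repeated squaring. Binary(2) = 10. Walk through the bits of the exponent 2 left-to-right: at each bit after the leading one, square the running value, then multiply by 23 if the bit is 1 (always reducing mod 30):
  bit 1 = 1 (leading): start with 23.
  bit 2 = 0: square 23^2 = 529 ≡ 19 (mod 30).
Final value: 23^2 ≡ 19 (mod 30).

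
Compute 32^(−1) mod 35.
32^(−1) ≡ 23 (mod 35)

Apply the extended Euclidean algorithm to (35, 32), tracking rows (r, s, t) with s·35 + t·32 = r. Each division r_prev = q·r_cur + r_new produces the new row as (previous row) − q·(current row):
  row A: (35, 1, 0)   [1·35 + 0·32 = 35]
  row B: (32, 0, 1)   [0·35 + 1·32 = 32]
  35 = 1·32 + 3   → row C = row A − 1·row B = (3, 1, −1)   [check: 1·35 − 1·32 = 3]
  32 = 10·3 + 2   → row D = row B − 10·row C = (2, −10, 11)   [check: −10·35 + 11·32 = 2]
  3 = 1·2 + 1   → row E = row C − 1·row D = (1, 11, −12)   [check: 11·35 − 12·32 = 1]
  2 = 2·1 + 0   → remainder 0, stop. gcd = 1 (last nonzero row E).
The gcd is 1, so 32 is invertible mod 35. The last nonzero row gives 11·35 − 12·32 = 1, so t = −12. So 32^(−1) ≡ −12 ≡ 23 (mod 35). Verify: 32 · 23 = 736 ≡ 1 (mod 35). ✓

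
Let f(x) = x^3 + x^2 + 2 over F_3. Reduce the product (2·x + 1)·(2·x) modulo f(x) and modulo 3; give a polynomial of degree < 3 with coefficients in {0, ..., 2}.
a · b ≡ x^2 + 2·x (mod f(x))

Multiply as integer polynomials: a · b = 4·x^2 + 2·x. Reducing coefficients mod 3: a · b ≡ x^2 + 2·x. This already has degree < 3, so no reduction by f is needed. Hence a · b ≡ x^2 + 2·x in F_3[x]/(f).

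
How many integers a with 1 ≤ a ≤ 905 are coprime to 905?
720

The number of a ∈ {1, ..., 905} with gcd(a, 905) = 1 is by definition Euler's totient φ(905). φ is multiplicative, with φ(p^e) = p^e − p^(e−1). Factorise 905 = 5 · 181. Then
  φ(905) = (5 − 1) · (181 − 1) = 4 · 180 = 720.
So there are 720 such integers.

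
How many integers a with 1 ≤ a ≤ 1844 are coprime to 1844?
The number of a ∈ {1, ..., 1844} with gcd(a, 1844) = 1 is by definition Euler's totient φ(1844). φ is multiplicative, with φ(p^e) = p^e − p^(e−1). Factorise 1844 = 2^2 · 461. Then
  φ(1844) = (2^2 − 2^1) · (461 − 1) = 2 · 460 = 920.
So there are 920 such integers.

Final answer: 920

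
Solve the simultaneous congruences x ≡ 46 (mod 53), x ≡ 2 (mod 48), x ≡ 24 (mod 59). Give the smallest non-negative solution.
x ≡ 36722 (mod 150096); the representative in [0, 150096) is 36722

The moduli 53, 48, 59 are pairwise coprime, so by the CRT there is a unique solution mod 53·48·59 = 150096.
Solve by successive substitution. Start with x ≡ 46 (mod 53).
  Combine with x ≡ 2 (mod 48): write x = 46 + 53·t and require 46 + 53·t ≡ 2 (mod 48), i.e. 53·t ≡ 2 − 46 ≡ 4 (mod 48). Since 53^(−1) ≡ 29 (mod 48) (53 ≡ 5 (mod 48)), t ≡ 29·4 ≡ 20 (mod 48). So x ≡ 46 + 53·20 = 1106 (mod 2544).
  Combine with x ≡ 24 (mod 59): write x = 1106 + 2544·t and require 1106 + 2544·t ≡ 24 (mod 59), i.e. 2544·t ≡ 24 − 1106 ≡ 39 (mod 59). Since 2544^(−1) ≡ 17 (mod 59) (2544 ≡ 7 (mod 59)), t ≡ 17·39 ≡ 14 (mod 59). So x ≡ 1106 + 2544·14 = 36722 (mod 150096).
Unique solution in [0, 150096): x = 36722.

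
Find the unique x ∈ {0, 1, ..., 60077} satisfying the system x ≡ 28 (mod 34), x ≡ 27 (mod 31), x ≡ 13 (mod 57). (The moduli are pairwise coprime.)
x ≡ 27772 (mod 60078); the representative in [0, 60078) is 27772

The moduli 34, 31, 57 are pairwise coprime, so by the CRT there is a unique solution mod 34·31·57 = 60078.
Solve by successive substitution. Start with x ≡ 28 (mod 34).
  Combine with x ≡ 27 (mod 31): write x = 28 + 34·t and require 28 + 34·t ≡ 27 (mod 31), i.e. 34·t ≡ 27 − 28 ≡ 30 (mod 31). Since 34^(−1) ≡ 21 (mod 31) (34 ≡ 3 (mod 31)), t ≡ 21·30 ≡ 10 (mod 31). So x ≡ 28 + 34·10 = 368 (mod 1054).
  Combine with x ≡ 13 (mod 57): write x = 368 + 1054·t and require 368 + 1054·t ≡ 13 (mod 57), i.e. 1054·t ≡ 13 − 368 ≡ 44 (mod 57). Since 1054^(−1) ≡ 55 (mod 57) (1054 ≡ 28 (mod 57)), t ≡ 55·44 ≡ 26 (mod 57). So x ≡ 368 + 1054·26 = 27772 (mod 60078).
Unique solution in [0, 60078): x = 27772.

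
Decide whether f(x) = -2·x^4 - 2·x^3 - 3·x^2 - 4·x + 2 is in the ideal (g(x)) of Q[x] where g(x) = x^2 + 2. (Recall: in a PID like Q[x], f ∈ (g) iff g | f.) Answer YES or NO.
YES

In Q[x] the ideal (g) consists of all multiples of g, so f ∈ (g) iff g | f, i.e. iff the remainder of f on division by g is 0. Divide f by g (g is monic, so eliminate the leading term of the running remainder at each step):
  leading term -2·x^4: subtract (-2·x^2)·g(x) = -2·x^4 - 4·x^2, leaving -2·x^3 + x^2 - 4·x + 2
  leading term -2·x^3: subtract (-2·x)·g(x) = -2·x^3 - 4·x, leaving x^2 + 2
  leading term x^2: subtract (1)·g(x) = x^2 + 2, leaving 0
The remainder is 0, so f(x) = g(x) · h(x) with h(x) = -2·x^2 - 2·x + 1. Hence g | f, i.e. f ∈ (g).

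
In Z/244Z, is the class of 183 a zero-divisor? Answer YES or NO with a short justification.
gcd(183, 244) = 61 > 1, so 183 is not a unit in Z/244Z. In Z/nZ every nonzero non-unit is a zero-divisor: explicitly, take b = 244/gcd = 4 ≠ 0 (mod 244); then 183·4 = 732 = 3·244, i.e. 183·4 ≡ 0 (mod 244). So 183 is a zero-divisor.

Final answer: YES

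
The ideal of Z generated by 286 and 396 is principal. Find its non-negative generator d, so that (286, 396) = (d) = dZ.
In the PID Z, (a, b) is generated by gcd(a, b). Compute gcd(396, 286) with the extended Euclidean algorithm, tracking rows (r, s, t) with s·396 + t·286 = r:
  row A: (396, 1, 0)   [1·396 + 0·286 = 396]
  row B: (286, 0, 1)   [0·396 + 1·286 = 286]
  396 = 1·286 + 110   → row C = row A − 1·row B = (110, 1, −1)   [check: 1·396 − 1·286 = 110]
  286 = 2·110 + 66   → row D = row B − 2·row C = (66, −2, 3)   [check: −2·396 + 3·286 = 66]
  110 = 1·66 + 44   → row E = row C − 1·row D = (44, 3, −4)   [check: 3·396 − 4·286 = 44]
  66 = 1·44 + 22   → row F = row D − 1·row E = (22, −5, 7)   [check: −5·396 + 7·286 = 22]
  44 = 2·22 + 0   → remainder 0, stop. gcd = 22 (last nonzero row F).
So gcd(286, 396) = 22, with Bézout identity −5·396 + 7·286 = 22. Containment (⊇): the Bézout identity exhibits 22 as an element of (286, 396), giving (22) ⊆ (286, 396). Containment (⊆): since 22 | 286 and 22 | 396 (286 = 22·13, 396 = 22·18), every Z-linear combination of 286 and 396 is divisible by 22, so (286, 396) ⊆ (22). Therefore (286, 396) = (22), d = 22.

Final answer: (286, 396) = (22); d = 22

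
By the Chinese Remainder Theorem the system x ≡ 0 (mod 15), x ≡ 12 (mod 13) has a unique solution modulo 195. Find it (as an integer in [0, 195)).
The moduli 15, 13 are pairwise coprime, so by the CRT there is a unique solution mod 15·13 = 195.
Solve by successive substitution. Start with x ≡ 0 (mod 15).
  Combine with x ≡ 12 (mod 13): write x = 15·t and require 15·t ≡ 12 (mod 13). Since 15^(−1) ≡ 7 (mod 13) (15 ≡ 2 (mod 13)), t ≡ 7·12 ≡ 6 (mod 13). So x ≡ 15·6 = 90 (mod 195).
Unique solution in [0, 195): x = 90.

Final answer: x ≡ 90 (mod 195); the representative in [0, 195) is 90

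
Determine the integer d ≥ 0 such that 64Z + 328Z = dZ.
(64, 328) = (8); d = 8

In the PID Z, (a, b) is generated by gcd(a, b). Compute gcd(328, 64) with the extended Euclidean algorithm, tracking rows (r, s, t) with s·328 + t·64 = r:
  row A: (328, 1, 0)   [1·328 + 0·64 = 328]
  row B: (64, 0, 1)   [0·328 + 1·64 = 64]
  328 = 5·64 + 8   → row C = row A − 5·row B = (8, 1, −5)   [check: 1·328 − 5·64 = 8]
  64 = 8·8 + 0   → remainder 0, stop. gcd = 8 (last nonzero row C).
So gcd(64, 328) = 8, with Bézout identity 1·328 − 5·64 = 8. Containment (⊇): the Bézout identity exhibits 8 as an element of (64, 328), giving (8) ⊆ (64, 328). Containment (⊆): since 8 | 64 and 8 | 328 (64 = 8·8, 328 = 8·41), every Z-linear combination of 64 and 328 is divisible by 8, so (64, 328) ⊆ (8). Therefore (64, 328) = (8), d = 8.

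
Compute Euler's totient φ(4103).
φ is multiplicative, with φ(p^e) = p^e − p^(e−1). Factorise 4103 = 11 · 373. Then
  φ(4103) = (11 − 1) · (373 − 1) = 10 · 372 = 3720.

Final answer: φ(4103) = 3720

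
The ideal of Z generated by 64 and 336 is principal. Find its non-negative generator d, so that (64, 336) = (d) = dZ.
(64, 336) = (16); d = 16

In the PID Z, (a, b) is generated by gcd(a, b). Compute gcd(336, 64) with the extended Euclidean algorithm, tracking rows (r, s, t) with s·336 + t·64 = r:
  row A: (336, 1, 0)   [1·336 + 0·64 = 336]
  row B: (64, 0, 1)   [0·336 + 1·64 = 64]
  336 = 5·64 + 16   → row C = row A − 5·row B = (16, 1, −5)   [check: 1·336 − 5·64 = 16]
  64 = 4·16 + 0   → remainder 0, stop. gcd = 16 (last nonzero row C).
So gcd(64, 336) = 16, with Bézout identity 1·336 − 5·64 = 16. Containment (⊇): the Bézout identity exhibits 16 as an element of (64, 336), giving (16) ⊆ (64, 336). Containment (⊆): since 16 | 64 and 16 | 336 (64 = 16·4, 336 = 16·21), every Z-linear combination of 64 and 336 is divisible by 16, so (64, 336) ⊆ (16). Therefore (64, 336) = (16), d = 16.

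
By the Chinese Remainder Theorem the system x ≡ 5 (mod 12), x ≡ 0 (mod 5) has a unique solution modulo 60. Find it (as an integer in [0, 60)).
The moduli 12, 5 are pairwise coprime, so by the CRT there is a unique solution mod 12·5 = 60.
Solve by successive substitution. Start with x ≡ 5 (mod 12).
  Combine with x ≡ 0 (mod 5): write x = 5 + 12·t and require 5 + 12·t ≡ 0 (mod 5), i.e. 12·t ≡ 0 − 5 ≡ 0 (mod 5). Since 12^(−1) ≡ 3 (mod 5) (12 ≡ 2 (mod 5)), t ≡ 3·0 ≡ 0 (mod 5). So x ≡ 5 + 12·0 = 5 (mod 60).
Unique solution in [0, 60): x = 5.

Final answer: x ≡ 5 (mod 60); the representative in [0, 60) is 5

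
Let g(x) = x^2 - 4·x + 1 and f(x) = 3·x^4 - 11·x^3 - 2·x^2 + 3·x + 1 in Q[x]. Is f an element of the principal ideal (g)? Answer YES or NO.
NO

In Q[x] the ideal (g) consists of all multiples of g, so f ∈ (g) iff g | f, i.e. iff the remainder of f on division by g is 0. Divide f by g (g is monic, so eliminate the leading term of the running remainder at each step):
  leading term 3·x^4: subtract (3·x^2)·g(x) = 3·x^4 - 12·x^3 + 3·x^2, leaving x^3 - 5·x^2 + 3·x + 1
  leading term x^3: subtract (x)·g(x) = x^3 - 4·x^2 + x, leaving -x^2 + 2·x + 1
  leading term -x^2: subtract (-1)·g(x) = -x^2 + 4·x - 1, leaving 2 - 2·x
The remainder r(x) = 2 - 2·x ≠ 0 (and deg r < deg g), so g ∤ f, i.e. f ∉ (g).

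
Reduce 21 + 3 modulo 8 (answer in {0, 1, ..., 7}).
Reduce the summands first: 21 ≡ 5 (mod 8), so 21 + 3 ≡ 5 + 3 (mod 8). 5 + 3 = 8; 8 = 1·8 + 0, so (21 + 3) mod 8 = 0.

Final answer: 0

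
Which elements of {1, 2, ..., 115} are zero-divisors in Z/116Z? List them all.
An element a ∈ Z/116Z (with a ≠ 0) is a zero-divisor iff gcd(a, 116) > 1 (because a is a unit precisely when gcd(a, n) = 1, and in Z/nZ every nonzero, non-unit element is a zero-divisor). Scan a = 1, ..., 115 and keep those with gcd(a, 116) > 1:
  gcd(2, 116) = 2, gcd(4, 116) = 4, gcd(6, 116) = 2, gcd(8, 116) = 4, gcd(10, 116) = 2, gcd(12, 116) = 4, gcd(14, 116) = 2, gcd(16, 116) = 4, gcd(18, 116) = 2, gcd(20, 116) = 4, gcd(22, 116) = 2, gcd(24, 116) = 4, gcd(26, 116) = 2, gcd(28, 116) = 4, gcd(29, 116) = 29, gcd(30, 116) = 2, gcd(32, 116) = 4, gcd(34, 116) = 2, gcd(36, 116) = 4, gcd(38, 116) = 2, gcd(40, 116) = 4, gcd(42, 116) = 2, gcd(44, 116) = 4, gcd(46, 116) = 2, gcd(48, 116) = 4, gcd(50, 116) = 2, gcd(52, 116) = 4, gcd(54, 116) = 2, gcd(56, 116) = 4, gcd(58, 116) = 58, gcd(60, 116) = 4, gcd(62, 116) = 2, gcd(64, 116) = 4, gcd(66, 116) = 2, gcd(68, 116) = 4, gcd(70, 116) = 2, gcd(72, 116) = 4, gcd(74, 116) = 2, gcd(76, 116) = 4, gcd(78, 116) = 2, gcd(80, 116) = 4, gcd(82, 116) = 2, gcd(84, 116) = 4, gcd(86, 116) = 2, gcd(87, 116) = 29, gcd(88, 116) = 4, gcd(90, 116) = 2, gcd(92, 116) = 4, gcd(94, 116) = 2, gcd(96, 116) = 4, gcd(98, 116) = 2, gcd(100, 116) = 4, gcd(102, 116) = 2, gcd(104, 116) = 4, gcd(106, 116) = 2, gcd(108, 116) = 4, gcd(110, 116) = 2, gcd(112, 116) = 4, gcd(114, 116) = 2.
All other a ∈ {1, ..., 115} have gcd(a, 116) = 1 and are units. So the nonzero zero-divisors are exactly the 59 values of a appearing in this scan.

Final answer: nonzero zero-divisors of Z/116Z = {2, 4, 6, 8, 10, 12, 14, 16, 18, 20, 22, 24, 26, 28, 29, 30, 32, 34, 36, 38, 40, 42, 44, 46, 48, 50, 52, 54, 56, 58, 60, 62, 64, 66, 68, 70, 72, 74, 76, 78, 80, 82, 84, 86, 87, 88, 90, 92, 94, 96, 98, 100, 102, 104, 106, 108, 110, 112, 114}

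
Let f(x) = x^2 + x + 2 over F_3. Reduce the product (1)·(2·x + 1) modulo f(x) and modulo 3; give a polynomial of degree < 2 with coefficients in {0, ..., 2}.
Multiply as integer polynomials: a · b = 2·x + 1. Reducing coefficients mod 3: a · b ≡ 2·x + 1. This already has degree < 2, so no reduction by f is needed. Hence a · b ≡ 2·x + 1 in F_3[x]/(f).

Final answer: a · b ≡ 2·x + 1 (mod f(x))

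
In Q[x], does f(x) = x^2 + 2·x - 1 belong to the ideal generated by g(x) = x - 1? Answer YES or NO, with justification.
NO

In Q[x] the ideal (g) consists of all multiples of g, so f ∈ (g) iff g | f, i.e. iff the remainder of f on division by g is 0. Divide f by g (g is monic, so eliminate the leading term of the running remainder at each step):
  leading term x^2: subtract (x)·g(x) = x^2 - x, leaving 3·x - 1
  leading term 3·x: subtract (3)·g(x) = 3·x - 3, leaving 2
The remainder r(x) = 2 ≠ 0 (and deg r < deg g), so g ∤ f, i.e. f ∉ (g).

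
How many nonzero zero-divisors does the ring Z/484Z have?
Z/484Z has 263 nonzero zero-divisors

In Z/484Z each nonzero element is either a unit (gcd with 484 is 1) or a zero-divisor (gcd > 1). The number of units is φ(484): factorise 484 = 2^2 · 11^2, so φ(484) = (2^2 − 2^1) · (11^2 − 11^1) = 2 · 110 = 220. The nonzero elements number 484 − 1 = 483. Hence the nonzero zero-divisors number 483 − 220 = 263.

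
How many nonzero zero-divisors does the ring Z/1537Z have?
In Z/1537Z each nonzero element is either a unit (gcd with 1537 is 1) or a zero-divisor (gcd > 1). The number of units is φ(1537): factorise 1537 = 29 · 53, so φ(1537) = (29 − 1) · (53 − 1) = 28 · 52 = 1456. The nonzero elements number 1537 − 1 = 1536. Hence the nonzero zero-divisors number 1536 − 1456 = 80.

Final answer: Z/1537Z has 80 nonzero zero-divisors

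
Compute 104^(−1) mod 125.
104^(−1) ≡ 119 (mod 125)

Apply the extended Euclidean algorithm to (125, 104), tracking rows (r, s, t) with s·125 + t·104 = r. Each division r_prev = q·r_cur + r_new produces the new row as (previous row) − q·(current row):
  row A: (125, 1, 0)   [1·125 + 0·104 = 125]
  row B: (104, 0, 1)   [0·125 + 1·104 = 104]
  125 = 1·104 + 21   → row C = row A − 1·row B = (21, 1, −1)   [check: 1·125 − 1·104 = 21]
  104 = 4·21 + 20   → row D = row B − 4·row C = (20, −4, 5)   [check: −4·125 + 5·104 = 20]
  21 = 1·20 + 1   → row E = row C − 1·row D = (1, 5, −6)   [check: 5·125 − 6·104 = 1]
  20 = 20·1 + 0   → remainder 0, stop. gcd = 1 (last nonzero row E).
The gcd is 1, so 104 is invertible mod 125. The last nonzero row gives 5·125 − 6·104 = 1, so t = −6. So 104^(−1) ≡ −6 ≡ 119 (mod 125). Verify: 104 · 119 = 12376 ≡ 1 (mod 125). ✓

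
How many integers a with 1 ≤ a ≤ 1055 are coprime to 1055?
840

The number of a ∈ {1, ..., 1055} with gcd(a, 1055) = 1 is by definition Euler's totient φ(1055). φ is multiplicative, with φ(p^e) = p^e − p^(e−1). Factorise 1055 = 5 · 211. Then
  φ(1055) = (5 − 1) · (211 − 1) = 4 · 210 = 840.
So there are 840 such integers.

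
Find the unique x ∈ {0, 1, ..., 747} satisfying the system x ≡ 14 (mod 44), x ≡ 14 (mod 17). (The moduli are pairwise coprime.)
The moduli 44, 17 are pairwise coprime, so by the CRT there is a unique solution mod 44·17 = 748.
Solve by successive substitution. Start with x ≡ 14 (mod 44).
  Combine with x ≡ 14 (mod 17): write x = 14 + 44·t and require 14 + 44·t ≡ 14 (mod 17), i.e. 44·t ≡ 14 − 14 ≡ 0 (mod 17). Since 44^(−1) ≡ 12 (mod 17) (44 ≡ 10 (mod 17)), t ≡ 12·0 ≡ 0 (mod 17). So x ≡ 14 + 44·0 = 14 (mod 748).
Unique solution in [0, 748): x = 14.

Final answer: x ≡ 14 (mod 748); the representative in [0, 748) is 14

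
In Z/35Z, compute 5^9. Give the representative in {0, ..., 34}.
Use repeated squaring. Binary(9) = 1001. Walk through the bits of the exponent 9 left-to-right: at each bit after the leading one, square the running value, then multiply by 5 if the bit is 1 (always reducing mod 35):
  bit 1 = 1 (leading): start with 5.
  bit 2 = 0: square 5^2 = 25 (mod 35).
  bit 3 = 0: square 25^2 = 625 ≡ 30 (mod 35).
  bit 4 = 1: square 30^2 = 900 ≡ 25; bit is 1, so multiply 25·5 = 125 ≡ 20 (mod 35).
Final value: 5^9 ≡ 20 (mod 35).

Final answer: 20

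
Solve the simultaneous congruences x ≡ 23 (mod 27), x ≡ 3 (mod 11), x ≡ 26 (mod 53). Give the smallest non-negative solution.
The moduli 27, 11, 53 are pairwise coprime, so by the CRT there is a unique solution mod 27·11·53 = 15741.
Solve by successive substitution. Start with x ≡ 23 (mod 27).
  Combine with x ≡ 3 (mod 11): write x = 23 + 27·t and require 23 + 27·t ≡ 3 (mod 11), i.e. 27·t ≡ 3 − 23 ≡ 2 (mod 11). Since 27^(−1) ≡ 9 (mod 11) (27 ≡ 5 (mod 11)), t ≡ 9·2 ≡ 7 (mod 11). So x ≡ 23 + 27·7 = 212 (mod 297).
  Combine with x ≡ 26 (mod 53): write x = 212 + 297·t and require 212 + 297·t ≡ 26 (mod 53), i.e. 297·t ≡ 26 − 212 ≡ 26 (mod 53). Since 297^(−1) ≡ 5 (mod 53) (297 ≡ 32 (mod 53)), t ≡ 5·26 ≡ 24 (mod 53). So x ≡ 212 + 297·24 = 7340 (mod 15741).
Unique solution in [0, 15741): x = 7340.

Final answer: x ≡ 7340 (mod 15741); the representative in [0, 15741) is 7340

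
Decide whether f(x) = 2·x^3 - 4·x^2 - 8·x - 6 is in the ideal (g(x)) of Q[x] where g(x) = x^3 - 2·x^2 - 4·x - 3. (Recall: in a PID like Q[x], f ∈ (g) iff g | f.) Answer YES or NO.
In Q[x] the ideal (g) consists of all multiples of g, so f ∈ (g) iff g | f, i.e. iff the remainder of f on division by g is 0. Divide f by g (g is monic, so eliminate the leading term of the running remainder at each step):
  leading term 2·x^3: subtract (2)·g(x) = 2·x^3 - 4·x^2 - 8·x - 6, leaving 0
The remainder is 0, so f(x) = g(x) · h(x) with h(x) = 2. Hence g | f, i.e. f ∈ (g).

Final answer: YES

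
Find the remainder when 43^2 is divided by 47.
Use repeated squaring. Binary(2) = 10. Walk through the bits of the exponent 2 left-to-right: at each bit after the leading one, square the running value, then multiply by 43 if the bit is 1 (always reducing mod 47):
  bit 1 = 1 (leading): start with 43.
  bit 2 = 0: square 43^2 = 1849 ≡ 16 (mod 47).
Final value: 43^2 ≡ 16 (mod 47).

Final answer: 16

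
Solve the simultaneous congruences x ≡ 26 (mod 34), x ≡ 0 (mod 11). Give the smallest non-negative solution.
The moduli 34, 11 are pairwise coprime, so by the CRT there is a unique solution mod 34·11 = 374.
Solve by successive substitution. Start with x ≡ 26 (mod 34).
  Combine with x ≡ 0 (mod 11): write x = 26 + 34·t and require 26 + 34·t ≡ 0 (mod 11), i.e. 34·t ≡ 0 − 26 ≡ 7 (mod 11). Since 34^(−1) ≡ 1 (mod 11) (34 ≡ 1 (mod 11)), t ≡ 1·7 ≡ 7 (mod 11). So x ≡ 26 + 34·7 = 264 (mod 374).
Unique solution in [0, 374): x = 264.

Final answer: x ≡ 264 (mod 374); the representative in [0, 374) is 264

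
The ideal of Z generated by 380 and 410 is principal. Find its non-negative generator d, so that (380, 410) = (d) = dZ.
(380, 410) = (10); d = 10

In the PID Z, (a, b) is generated by gcd(a, b). Compute gcd(410, 380) with the extended Euclidean algorithm, tracking rows (r, s, t) with s·410 + t·380 = r:
  row A: (410, 1, 0)   [1·410 + 0·380 = 410]
  row B: (380, 0, 1)   [0·410 + 1·380 = 380]
  410 = 1·380 + 30   → row C = row A − 1·row B = (30, 1, −1)   [check: 1·410 − 1·380 = 30]
  380 = 12·30 + 20   → row D = row B − 12·row C = (20, −12, 13)   [check: −12·410 + 13·380 = 20]
  30 = 1·20 + 10   → row E = row C − 1·row D = (10, 13, −14)   [check: 13·410 − 14·380 = 10]
  20 = 2·10 + 0   → remainder 0, stop. gcd = 10 (last nonzero row E).
So gcd(380, 410) = 10, with Bézout identity 13·410 − 14·380 = 10. Containment (⊇): the Bézout identity exhibits 10 as an element of (380, 410), giving (10) ⊆ (380, 410). Containment (⊆): since 10 | 380 and 10 | 410 (380 = 10·38, 410 = 10·41), every Z-linear combination of 380 and 410 is divisible by 10, so (380, 410) ⊆ (10). Therefore (380, 410) = (10), d = 10.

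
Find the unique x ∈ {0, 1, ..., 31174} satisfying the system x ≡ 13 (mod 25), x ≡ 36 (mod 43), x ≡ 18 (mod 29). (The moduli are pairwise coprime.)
The moduli 25, 43, 29 are pairwise coprime, so by the CRT there is a unique solution mod 25·43·29 = 31175.
Solve by successive substitution. Start with x ≡ 13 (mod 25).
  Combine with x ≡ 36 (mod 43): write x = 13 + 25·t and require 13 + 25·t ≡ 36 (mod 43), i.e. 25·t ≡ 36 − 13 ≡ 23 (mod 43). Since 25^(−1) ≡ 31 (mod 43), t ≡ 31·23 ≡ 25 (mod 43). So x ≡ 13 + 25·25 = 638 (mod 1075).
  Combine with x ≡ 18 (mod 29): write x = 638 + 1075·t and require 638 + 1075·t ≡ 18 (mod 29), i.e. 1075·t ≡ 18 − 638 ≡ 18 (mod 29). Since 1075^(−1) ≡ 15 (mod 29) (1075 ≡ 2 (mod 29)), t ≡ 15·18 ≡ 9 (mod 29). So x ≡ 638 + 1075·9 = 10313 (mod 31175).
Unique solution in [0, 31175): x = 10313.

Final answer: x ≡ 10313 (mod 31175); the representative in [0, 31175) is 10313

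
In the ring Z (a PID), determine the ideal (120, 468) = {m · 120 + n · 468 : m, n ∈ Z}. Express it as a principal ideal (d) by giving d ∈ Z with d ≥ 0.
(120, 468) = (12); d = 12

In the PID Z, (a, b) is generated by gcd(a, b). Compute gcd(468, 120) with the extended Euclidean algorithm, tracking rows (r, s, t) with s·468 + t·120 = r:
  row A: (468, 1, 0)   [1·468 + 0·120 = 468]
  row B: (120, 0, 1)   [0·468 + 1·120 = 120]
  468 = 3·120 + 108   → row C = row A − 3·row B = (108, 1, −3)   [check: 1·468 − 3·120 = 108]
  120 = 1·108 + 12   → row D = row B − 1·row C = (12, −1, 4)   [check: −1·468 + 4·120 = 12]
  108 = 9·12 + 0   → remainder 0, stop. gcd = 12 (last nonzero row D).
So gcd(120, 468) = 12, with Bézout identity −1·468 + 4·120 = 12. Containment (⊇): the Bézout identity exhibits 12 as an element of (120, 468), giving (12) ⊆ (120, 468). Containment (⊆): since 12 | 120 and 12 | 468 (120 = 12·10, 468 = 12·39), every Z-linear combination of 120 and 468 is divisible by 12, so (120, 468) ⊆ (12). Therefore (120, 468) = (12), d = 12.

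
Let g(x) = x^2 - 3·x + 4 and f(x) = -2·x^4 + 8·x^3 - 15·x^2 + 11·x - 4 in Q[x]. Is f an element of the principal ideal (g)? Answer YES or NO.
In Q[x] the ideal (g) consists of all multiples of g, so f ∈ (g) iff g | f, i.e. iff the remainder of f on division by g is 0. Divide f by g (g is monic, so eliminate the leading term of the running remainder at each step):
  leading term -2·x^4: subtract (-2·x^2)·g(x) = -2·x^4 + 6·x^3 - 8·x^2, leaving 2·x^3 - 7·x^2 + 11·x - 4
  leading term 2·x^3: subtract (2·x)·g(x) = 2·x^3 - 6·x^2 + 8·x, leaving -x^2 + 3·x - 4
  leading term -x^2: subtract (-1)·g(x) = -x^2 + 3·x - 4, leaving 0
The remainder is 0, so f(x) = g(x) · h(x) with h(x) = -2·x^2 + 2·x - 1. Hence g | f, i.e. f ∈ (g).

Final answer: YES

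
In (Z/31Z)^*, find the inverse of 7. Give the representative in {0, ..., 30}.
7^(−1) ≡ 9 (mod 31)

Apply the extended Euclidean algorithm to (31, 7), tracking rows (r, s, t) with s·31 + t·7 = r. Each division r_prev = q·r_cur + r_new produces the new row as (previous row) − q·(current row):
  row A: (31, 1, 0)   [1·31 + 0·7 = 31]
  row B: (7, 0, 1)   [0·31 + 1·7 = 7]
  31 = 4·7 + 3   → row C = row A − 4·row B = (3, 1, −4)   [check: 1·31 − 4·7 = 3]
  7 = 2·3 + 1   → row D = row B − 2·row C = (1, −2, 9)   [check: −2·31 + 9·7 = 1]
  3 = 3·1 + 0   → remainder 0, stop. gcd = 1 (last nonzero row D).
The gcd is 1, so 7 is invertible mod 31. The last nonzero row gives −2·31 + 9·7 = 1, so t = 9. So 7^(−1) ≡ 9 (mod 31). Verify: 7 · 9 = 63 ≡ 1 (mod 31). ✓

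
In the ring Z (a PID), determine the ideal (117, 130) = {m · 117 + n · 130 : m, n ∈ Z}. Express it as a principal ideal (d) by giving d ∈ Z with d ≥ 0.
In the PID Z, (a, b) is generated by gcd(a, b). Compute gcd(130, 117) with the extended Euclidean algorithm, tracking rows (r, s, t) with s·130 + t·117 = r:
  row A: (130, 1, 0)   [1·130 + 0·117 = 130]
  row B: (117, 0, 1)   [0·130 + 1·117 = 117]
  130 = 1·117 + 13   → row C = row A − 1·row B = (13, 1, −1)   [check: 1·130 − 1·117 = 13]
  117 = 9·13 + 0   → remainder 0, stop. gcd = 13 (last nonzero row C).
So gcd(117, 130) = 13, with Bézout identity 1·130 − 1·117 = 13. Containment (⊇): the Bézout identity exhibits 13 as an element of (117, 130), giving (13) ⊆ (117, 130). Containment (⊆): since 13 | 117 and 13 | 130 (117 = 13·9, 130 = 13·10), every Z-linear combination of 117 and 130 is divisible by 13, so (117, 130) ⊆ (13). Therefore (117, 130) = (13), d = 13.

Final answer: (117, 130) = (13); d = 13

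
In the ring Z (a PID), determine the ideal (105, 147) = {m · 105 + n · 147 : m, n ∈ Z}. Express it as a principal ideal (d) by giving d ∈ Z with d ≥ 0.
In the PID Z, (a, b) is generated by gcd(a, b). Compute gcd(147, 105) with the extended Euclidean algorithm, tracking rows (r, s, t) with s·147 + t·105 = r:
  row A: (147, 1, 0)   [1·147 + 0·105 = 147]
  row B: (105, 0, 1)   [0·147 + 1·105 = 105]
  147 = 1·105 + 42   → row C = row A − 1·row B = (42, 1, −1)   [check: 1·147 − 1·105 = 42]
  105 = 2·42 + 21   → row D = row B − 2·row C = (21, −2, 3)   [check: −2·147 + 3·105 = 21]
  42 = 2·21 + 0   → remainder 0, stop. gcd = 21 (last nonzero row D).
So gcd(105, 147) = 21, with Bézout identity −2·147 + 3·105 = 21. Containment (⊇): the Bézout identity exhibits 21 as an element of (105, 147), giving (21) ⊆ (105, 147). Containment (⊆): since 21 | 105 and 21 | 147 (105 = 21·5, 147 = 21·7), every Z-linear combination of 105 and 147 is divisible by 21, so (105, 147) ⊆ (21). Therefore (105, 147) = (21), d = 21.

Final answer: (105, 147) = (21); d = 21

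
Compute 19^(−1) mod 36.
Apply the extended Euclidean algorithm to (36, 19), tracking rows (r, s, t) with s·36 + t·19 = r. Each division r_prev = q·r_cur + r_new produces the new row as (previous row) − q·(current row):
  row A: (36, 1, 0)   [1·36 + 0·19 = 36]
  row B: (19, 0, 1)   [0·36 + 1·19 = 19]
  36 = 1·19 + 17   → row C = row A − 1·row B = (17, 1, −1)   [check: 1·36 − 1·19 = 17]
  19 = 1·17 + 2   → row D = row B − 1·row C = (2, −1, 2)   [check: −1·36 + 2·19 = 2]
  17 = 8·2 + 1   → row E = row C − 8·row D = (1, 9, −17)   [check: 9·36 − 17·19 = 1]
  2 = 2·1 + 0   → remainder 0, stop. gcd = 1 (last nonzero row E).
The gcd is 1, so 19 is invertible mod 36. The last nonzero row gives 9·36 − 17·19 = 1, so t = −17. So 19^(−1) ≡ −17 ≡ 19 (mod 36). Verify: 19 · 19 = 361 ≡ 1 (mod 36). ✓

Final answer: 19^(−1) ≡ 19 (mod 36)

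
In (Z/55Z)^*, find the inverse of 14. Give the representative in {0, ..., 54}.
Apply the extended Euclidean algorithm to (55, 14), tracking rows (r, s, t) with s·55 + t·14 = r. Each division r_prev = q·r_cur + r_new produces the new row as (previous row) − q·(current row):
  row A: (55, 1, 0)   [1·55 + 0·14 = 55]
  row B: (14, 0, 1)   [0·55 + 1·14 = 14]
  55 = 3·14 + 13   → row C = row A − 3·row B = (13, 1, −3)   [check: 1·55 − 3·14 = 13]
  14 = 1·13 + 1   → row D = row B − 1·row C = (1, −1, 4)   [check: −1·55 + 4·14 = 1]
  13 = 13·1 + 0   → remainder 0, stop. gcd = 1 (last nonzero row D).
The gcd is 1, so 14 is invertible mod 55. The last nonzero row gives −1·55 + 4·14 = 1, so t = 4. So 14^(−1) ≡ 4 (mod 55). Verify: 14 · 4 = 56 ≡ 1 (mod 55). ✓

Final answer: 14^(−1) ≡ 4 (mod 55)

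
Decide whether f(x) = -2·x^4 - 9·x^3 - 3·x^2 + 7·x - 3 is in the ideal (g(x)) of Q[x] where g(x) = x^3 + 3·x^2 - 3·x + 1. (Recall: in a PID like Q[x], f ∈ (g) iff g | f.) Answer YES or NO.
In Q[x] the ideal (g) consists of all multiples of g, so f ∈ (g) iff g | f, i.e. iff the remainder of f on division by g is 0. Divide f by g (g is monic, so eliminate the leading term of the running remainder at each step):
  leading term -2·x^4: subtract (-2·x)·g(x) = -2·x^4 - 6·x^3 + 6·x^2 - 2·x, leaving -3·x^3 - 9·x^2 + 9·x - 3
  leading term -3·x^3: subtract (-3)·g(x) = -3·x^3 - 9·x^2 + 9·x - 3, leaving 0
The remainder is 0, so f(x) = g(x) · h(x) with h(x) = -2·x - 3. Hence g | f, i.e. f ∈ (g).

Final answer: YES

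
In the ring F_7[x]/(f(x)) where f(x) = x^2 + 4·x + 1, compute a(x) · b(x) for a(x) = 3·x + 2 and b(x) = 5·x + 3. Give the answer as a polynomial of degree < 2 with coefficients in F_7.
a · b ≡ x + 5 (mod f(x))

Multiply as integer polynomials: a · b = 15·x^2 + 19·x + 6. Reducing coefficients mod 7: a · b ≡ x^2 + 5·x + 6. Now divide by f(x) = x^2 + 4·x + 1 in F_7[x], eliminating the leading term at each step:
  leading term x^2: subtract (1)·f(x) = x^2 + 4·x + 1, leaving x + 5 (coefficients mod 7)
The degree is now < 2, so this is the remainder. Hence a · b ≡ x + 5 in F_7[x]/(f).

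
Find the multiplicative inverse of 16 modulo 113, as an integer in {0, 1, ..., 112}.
16^(−1) ≡ 106 (mod 113)

Apply the extended Euclidean algorithm to (113, 16), tracking rows (r, s, t) with s·113 + t·16 = r. Each division r_prev = q·r_cur + r_new produces the new row as (previous row) − q·(current row):
  row A: (113, 1, 0)   [1·113 + 0·16 = 113]
  row B: (16, 0, 1)   [0·113 + 1·16 = 16]
  113 = 7·16 + 1   → row C = row A − 7·row B = (1, 1, −7)   [check: 1·113 − 7·16 = 1]
  16 = 16·1 + 0   → remainder 0, stop. gcd = 1 (last nonzero row C).
The gcd is 1, so 16 is invertible mod 113. The last nonzero row gives 1·113 − 7·16 = 1, so t = −7. So 16^(−1) ≡ −7 ≡ 106 (mod 113). Verify: 16 · 106 = 1696 ≡ 1 (mod 113). ✓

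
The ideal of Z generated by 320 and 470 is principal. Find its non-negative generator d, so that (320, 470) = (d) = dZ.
(320, 470) = (10); d = 10

In the PID Z, (a, b) is generated by gcd(a, b). Compute gcd(470, 320) with the extended Euclidean algorithm, tracking rows (r, s, t) with s·470 + t·320 = r:
  row A: (470, 1, 0)   [1·470 + 0·320 = 470]
  row B: (320, 0, 1)   [0·470 + 1·320 = 320]
  470 = 1·320 + 150   → row C = row A − 1·row B = (150, 1, −1)   [check: 1·470 − 1·320 = 150]
  320 = 2·150 + 20   → row D = row B − 2·row C = (20, −2, 3)   [check: −2·470 + 3·320 = 20]
  150 = 7·20 + 10   → row E = row C − 7·row D = (10, 15, −22)   [check: 15·470 − 22·320 = 10]
  20 = 2·10 + 0   → remainder 0, stop. gcd = 10 (last nonzero row E).
So gcd(320, 470) = 10, with Bézout identity 15·470 − 22·320 = 10. Containment (⊇): the Bézout identity exhibits 10 as an element of (320, 470), giving (10) ⊆ (320, 470). Containment (⊆): since 10 | 320 and 10 | 470 (320 = 10·32, 470 = 10·47), every Z-linear combination of 320 and 470 is divisible by 10, so (320, 470) ⊆ (10). Therefore (320, 470) = (10), d = 10.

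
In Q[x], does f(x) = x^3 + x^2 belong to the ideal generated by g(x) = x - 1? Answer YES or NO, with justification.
In Q[x] the ideal (g) consists of all multiples of g, so f ∈ (g) iff g | f, i.e. iff the remainder of f on division by g is 0. Divide f by g (g is monic, so eliminate the leading term of the running remainder at each step):
  leading term x^3: subtract (x^2)·g(x) = x^3 - x^2, leaving 2·x^2
  leading term 2·x^2: subtract (2·x)·g(x) = 2·x^2 - 2·x, leaving 2·x
  leading term 2·x: subtract (2)·g(x) = 2·x - 2, leaving 2
The remainder r(x) = 2 ≠ 0 (and deg r < deg g), so g ∤ f, i.e. f ∉ (g).

Final answer: NO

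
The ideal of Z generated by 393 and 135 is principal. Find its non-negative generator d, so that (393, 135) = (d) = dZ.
In the PID Z, (a, b) is generated by gcd(a, b). Compute gcd(393, 135) with the extended Euclidean algorithm, tracking rows (r, s, t) with s·393 + t·135 = r:
  row A: (393, 1, 0)   [1·393 + 0·135 = 393]
  row B: (135, 0, 1)   [0·393 + 1·135 = 135]
  393 = 2·135 + 123   → row C = row A − 2·row B = (123, 1, −2)   [check: 1·393 − 2·135 = 123]
  135 = 1·123 + 12   → row D = row B − 1·row C = (12, −1, 3)   [check: −1·393 + 3·135 = 12]
  123 = 10·12 + 3   → row E = row C − 10·row D = (3, 11, −32)   [check: 11·393 − 32·135 = 3]
  12 = 4·3 + 0   → remainder 0, stop. gcd = 3 (last nonzero row E).
So gcd(393, 135) = 3, with Bézout identity 11·393 − 32·135 = 3. Containment (⊇): the Bézout identity exhibits 3 as an element of (393, 135), giving (3) ⊆ (393, 135). Containment (⊆): since 3 | 393 and 3 | 135 (393 = 3·131, 135 = 3·45), every Z-linear combination of 393 and 135 is divisible by 3, so (393, 135) ⊆ (3). Therefore (393, 135) = (3), d = 3.

Final answer: (393, 135) = (3); d = 3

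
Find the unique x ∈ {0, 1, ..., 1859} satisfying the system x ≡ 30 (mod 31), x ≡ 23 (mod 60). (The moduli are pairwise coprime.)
x ≡ 743 (mod 1860); the representative in [0, 1860) is 743

The moduli 31, 60 are pairwise coprime, so by the CRT there is a unique solution mod 31·60 = 1860.
Solve by successive substitution. Start with x ≡ 30 (mod 31).
  Combine with x ≡ 23 (mod 60): write x = 30 + 31·t and require 30 + 31·t ≡ 23 (mod 60), i.e. 31·t ≡ 23 − 30 ≡ 53 (mod 60). Since 31^(−1) ≡ 31 (mod 60), t ≡ 31·53 ≡ 23 (mod 60). So x ≡ 30 + 31·23 = 743 (mod 1860).
Unique solution in [0, 1860): x = 743.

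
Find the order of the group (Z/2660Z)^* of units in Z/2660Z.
(Z/2660Z)^* consists of the classes a with gcd(a, 2660) = 1, so its order is φ(2660). φ is multiplicative, with φ(p^e) = p^e − p^(e−1). Factorise 2660 = 2^2 · 5 · 7 · 19. Then
  φ(2660) = (2^2 − 2^1) · (5 − 1) · (7 − 1) · (19 − 1) = 2 · 4 · 6 · 18 = 864.
Thus |(Z/2660Z)^*| = 864.

Final answer: |(Z/2660Z)^*| = 864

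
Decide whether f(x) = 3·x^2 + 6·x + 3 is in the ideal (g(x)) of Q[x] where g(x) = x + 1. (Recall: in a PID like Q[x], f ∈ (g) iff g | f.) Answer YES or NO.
In Q[x] the ideal (g) consists of all multiples of g, so f ∈ (g) iff g | f, i.e. iff the remainder of f on division by g is 0. Divide f by g (g is monic, so eliminate the leading term of the running remainder at each step):
  leading term 3·x^2: subtract (3·x)·g(x) = 3·x^2 + 3·x, leaving 3·x + 3
  leading term 3·x: subtract (3)·g(x) = 3·x + 3, leaving 0
The remainder is 0, so f(x) = g(x) · h(x) with h(x) = 3·x + 3. Hence g | f, i.e. f ∈ (g).

Final answer: YES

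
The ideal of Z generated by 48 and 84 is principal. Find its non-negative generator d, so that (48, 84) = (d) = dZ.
(48, 84) = (12); d = 12

In the PID Z, (a, b) is generated by gcd(a, b). Compute gcd(84, 48) with the extended Euclidean algorithm, tracking rows (r, s, t) with s·84 + t·48 = r:
  row A: (84, 1, 0)   [1·84 + 0·48 = 84]
  row B: (48, 0, 1)   [0·84 + 1·48 = 48]
  84 = 1·48 + 36   → row C = row A − 1·row B = (36, 1, −1)   [check: 1·84 − 1·48 = 36]
  48 = 1·36 + 12   → row D = row B − 1·row C = (12, −1, 2)   [check: −1·84 + 2·48 = 12]
  36 = 3·12 + 0   → remainder 0, stop. gcd = 12 (last nonzero row D).
So gcd(48, 84) = 12, with Bézout identity −1·84 + 2·48 = 12. Containment (⊇): the Bézout identity exhibits 12 as an element of (48, 84), giving (12) ⊆ (48, 84). Containment (⊆): since 12 | 48 and 12 | 84 (48 = 12·4, 84 = 12·7), every Z-linear combination of 48 and 84 is divisible by 12, so (48, 84) ⊆ (12). Therefore (48, 84) = (12), d = 12.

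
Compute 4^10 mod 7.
4

Use repeated squaring. Binary(10) = 1010. Walk through the bits of the exponent 10 left-to-right: at each bit after the leading one, square the running value, then multiply by 4 if the bit is 1 (always reducing mod 7):
  bit 1 = 1 (leading): start with 4.
  bit 2 = 0: square 4^2 = 16 ≡ 2 (mod 7).
  bit 3 = 1: square 2^2 = 4; bit is 1, so multiply 4·4 = 16 ≡ 2 (mod 7).
  bit 4 = 0: square 2^2 = 4 (mod 7).
Final value: 4^10 ≡ 4 (mod 7).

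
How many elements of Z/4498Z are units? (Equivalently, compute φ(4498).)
An element a ∈ Z/4498Z is a unit iff gcd(a, 4498) = 1, so the number of units is φ(4498). φ is multiplicative, with φ(p^e) = p^e − p^(e−1). Factorise 4498 = 2 · 13 · 173. Then
  φ(4498) = (2 − 1) · (13 − 1) · (173 − 1) = 1 · 12 · 172 = 2064.

Final answer: Z/4498Z has φ(4498) = 2064 units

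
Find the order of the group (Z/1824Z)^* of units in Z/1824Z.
|(Z/1824Z)^*| = 576

(Z/1824Z)^* consists of the classes a with gcd(a, 1824) = 1, so its order is φ(1824). φ is multiplicative, with φ(p^e) = p^e − p^(e−1). Factorise 1824 = 2^5 · 3 · 19. Then
  φ(1824) = (2^5 − 2^4) · (3 − 1) · (19 − 1) = 16 · 2 · 18 = 576.
Thus |(Z/1824Z)^*| = 576.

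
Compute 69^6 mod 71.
Use repeated squaring. Binary(6) = 110. Walk through the bits of the exponent 6 left-to-right: at each bit after the leading one, square the running value, then multiply by 69 if the bit is 1 (always reducing mod 71):
  bit 1 = 1 (leading): start with 69.
  bit 2 = 1: square 69^2 = 4761 ≡ 4; bit is 1, so multiply 4·69 = 276 ≡ 63 (mod 71).
  bit 3 = 0: square 63^2 = 3969 ≡ 64 (mod 71).
Final value: 69^6 ≡ 64 (mod 71).

Final answer: 64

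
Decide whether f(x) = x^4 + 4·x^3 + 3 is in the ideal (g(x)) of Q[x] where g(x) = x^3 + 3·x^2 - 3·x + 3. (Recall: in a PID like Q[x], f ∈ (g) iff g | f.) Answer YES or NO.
YES

In Q[x] the ideal (g) consists of all multiples of g, so f ∈ (g) iff g | f, i.e. iff the remainder of f on division by g is 0. Divide f by g (g is monic, so eliminate the leading term of the running remainder at each step):
  leading term x^4: subtract (x)·g(x) = x^4 + 3·x^3 - 3·x^2 + 3·x, leaving x^3 + 3·x^2 - 3·x + 3
  leading term x^3: subtract (1)·g(x) = x^3 + 3·x^2 - 3·x + 3, leaving 0
The remainder is 0, so f(x) = g(x) · h(x) with h(x) = x + 1. Hence g | f, i.e. f ∈ (g).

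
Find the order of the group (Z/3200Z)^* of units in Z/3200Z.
(Z/3200Z)^* consists of the classes a with gcd(a, 3200) = 1, so its order is φ(3200). φ is multiplicative, with φ(p^e) = p^e − p^(e−1). Factorise 3200 = 2^7 · 5^2. Then
  φ(3200) = (2^7 − 2^6) · (5^2 − 5^1) = 64 · 20 = 1280.
Thus |(Z/3200Z)^*| = 1280.

Final answer: |(Z/3200Z)^*| = 1280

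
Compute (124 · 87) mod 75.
Reduce the factors first: 124 ≡ 49, 87 ≡ 12 (mod 75), so 124 · 87 ≡ 49 · 12 (mod 75). 49 · 12 = 588. Dividing by 75: 588 = 7·75 + 63. So (124 · 87) mod 75 = 63.

Final answer: 63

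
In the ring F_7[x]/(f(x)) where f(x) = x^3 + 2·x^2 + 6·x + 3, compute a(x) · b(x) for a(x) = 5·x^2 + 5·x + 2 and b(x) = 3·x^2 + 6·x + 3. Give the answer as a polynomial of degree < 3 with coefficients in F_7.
Multiply as integer polynomials: a · b = 15·x^4 + 45·x^3 + 51·x^2 + 27·x + 6. Reducing coefficients mod 7: a · b ≡ x^4 + 3·x^3 + 2·x^2 + 6·x + 6. Now divide by f(x) = x^3 + 2·x^2 + 6·x + 3 in F_7[x], eliminating the leading term at each step:
  leading term x^4: subtract (x)·f(x) = x^4 + 2·x^3 + 6·x^2 + 3·x, leaving x^3 + 3·x^2 + 3·x + 6 (coefficients mod 7)
  leading term x^3: subtract (1)·f(x) = x^3 + 2·x^2 + 6·x + 3, leaving x^2 + 4·x + 3 (coefficients mod 7)
The degree is now < 3, so this is the remainder. Hence a · b ≡ x^2 + 4·x + 3 in F_7[x]/(f).

Final answer: a · b ≡ x^2 + 4·x + 3 (mod f(x))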